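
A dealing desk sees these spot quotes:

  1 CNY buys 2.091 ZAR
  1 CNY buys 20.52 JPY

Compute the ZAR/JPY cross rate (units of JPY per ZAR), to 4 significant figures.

ZAR/JPY = 9.813

1 ZAR ÷ 2.091 = 0.47824 CNY
0.47824 CNY × 20.52 = 9.81349 JPY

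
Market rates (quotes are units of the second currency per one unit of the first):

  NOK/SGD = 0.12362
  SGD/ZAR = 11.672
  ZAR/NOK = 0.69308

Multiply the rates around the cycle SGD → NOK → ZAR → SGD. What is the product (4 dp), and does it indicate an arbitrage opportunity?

Around SGD → NOK → ZAR → SGD: 1 ÷ 0.12362 ÷ 0.69308 ÷ 11.672 = 0.999960
Product ≈ 1 (deviation 0.004%, within rounding noise).

1.0000 (no arbitrage)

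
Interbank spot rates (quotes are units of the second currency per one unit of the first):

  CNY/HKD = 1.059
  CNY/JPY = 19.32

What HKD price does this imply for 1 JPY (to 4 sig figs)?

1 JPY ÷ 19.32 = 0.0517598 CNY
0.0517598 CNY × 1.059 = 0.0548137 HKD

JPY/HKD = 0.05481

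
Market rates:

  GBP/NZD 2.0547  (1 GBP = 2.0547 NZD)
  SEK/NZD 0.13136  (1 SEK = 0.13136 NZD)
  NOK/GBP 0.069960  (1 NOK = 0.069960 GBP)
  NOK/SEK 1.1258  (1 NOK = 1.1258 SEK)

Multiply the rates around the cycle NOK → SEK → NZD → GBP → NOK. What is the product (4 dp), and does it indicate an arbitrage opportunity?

1.0288 (arbitrage exists)

Around NOK → SEK → NZD → GBP → NOK: 1 × 1.1258 × 0.13136 ÷ 2.0547 ÷ 0.069960 = 1.028789
Product > 1; profitable direction is NOK → SEK → NZD → GBP → NOK.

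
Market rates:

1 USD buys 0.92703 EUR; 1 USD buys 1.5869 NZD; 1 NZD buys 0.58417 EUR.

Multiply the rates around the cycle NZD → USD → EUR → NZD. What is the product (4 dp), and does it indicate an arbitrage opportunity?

Around NZD → USD → EUR → NZD: 1 ÷ 1.5869 × 0.92703 ÷ 0.58417 = 1.000011
Product ≈ 1 (deviation 0.001%, within rounding noise).

1.0000 (no arbitrage)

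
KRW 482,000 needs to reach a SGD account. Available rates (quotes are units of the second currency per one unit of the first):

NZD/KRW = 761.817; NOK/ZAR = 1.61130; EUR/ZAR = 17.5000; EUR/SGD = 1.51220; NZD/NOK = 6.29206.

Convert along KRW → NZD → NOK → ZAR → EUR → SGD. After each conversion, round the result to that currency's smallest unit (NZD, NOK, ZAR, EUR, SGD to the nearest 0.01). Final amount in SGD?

SGD 554.30

KRW 482,000 ÷ 761.817 = NZD 632.70
NZD 632.70 × 6.29206 = NOK 3,980.99
NOK 3,980.99 × 1.61130 = ZAR 6,414.57
ZAR 6,414.57 ÷ 17.5000 = EUR 366.55
EUR 366.55 × 1.51220 = SGD 554.30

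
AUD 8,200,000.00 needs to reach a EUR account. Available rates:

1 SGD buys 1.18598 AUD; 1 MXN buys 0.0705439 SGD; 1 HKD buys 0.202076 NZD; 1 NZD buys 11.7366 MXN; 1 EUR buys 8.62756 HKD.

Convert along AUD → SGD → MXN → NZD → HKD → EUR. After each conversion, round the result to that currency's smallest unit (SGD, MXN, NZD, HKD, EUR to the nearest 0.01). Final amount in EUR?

EUR 4,789,961.17

AUD 8,200,000.00 ÷ 1.18598 = SGD 6,914,113.22
SGD 6,914,113.22 ÷ 0.0705439 = MXN 98,011,496.67
MXN 98,011,496.67 ÷ 11.7366 = NZD 8,350,927.58
NZD 8,350,927.58 ÷ 0.202076 = HKD 41,325,677.37
HKD 41,325,677.37 ÷ 8.62756 = EUR 4,789,961.17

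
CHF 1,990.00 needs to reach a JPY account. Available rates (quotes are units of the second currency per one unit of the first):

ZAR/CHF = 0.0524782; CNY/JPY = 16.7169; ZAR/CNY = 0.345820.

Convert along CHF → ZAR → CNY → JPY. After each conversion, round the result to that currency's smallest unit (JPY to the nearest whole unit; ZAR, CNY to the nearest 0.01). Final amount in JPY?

CHF 1,990.00 ÷ 0.0524782 = ZAR 37,920.51
ZAR 37,920.51 × 0.345820 = CNY 13,113.67
CNY 13,113.67 × 16.7169 = JPY 219,220

JPY 219,220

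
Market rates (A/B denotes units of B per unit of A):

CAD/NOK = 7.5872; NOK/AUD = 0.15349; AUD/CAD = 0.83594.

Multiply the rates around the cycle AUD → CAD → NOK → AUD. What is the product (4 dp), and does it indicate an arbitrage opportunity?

0.9735 (arbitrage exists)

Around AUD → CAD → NOK → AUD: 1 × 0.83594 × 7.5872 × 0.15349 = 0.973502
Product < 1; profitable direction is AUD → NOK → CAD → AUD.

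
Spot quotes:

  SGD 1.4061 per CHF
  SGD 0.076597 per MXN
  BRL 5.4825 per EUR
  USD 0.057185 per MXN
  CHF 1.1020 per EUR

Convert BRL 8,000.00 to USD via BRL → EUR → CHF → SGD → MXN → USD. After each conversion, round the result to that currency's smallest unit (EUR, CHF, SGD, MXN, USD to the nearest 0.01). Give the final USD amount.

BRL 8,000.00 ÷ 5.4825 = EUR 1,459.19
EUR 1,459.19 × 1.1020 = CHF 1,608.03
CHF 1,608.03 × 1.4061 = SGD 2,261.05
SGD 2,261.05 ÷ 0.076597 = MXN 29,518.78
MXN 29,518.78 × 0.057185 = USD 1,688.03

USD 1,688.03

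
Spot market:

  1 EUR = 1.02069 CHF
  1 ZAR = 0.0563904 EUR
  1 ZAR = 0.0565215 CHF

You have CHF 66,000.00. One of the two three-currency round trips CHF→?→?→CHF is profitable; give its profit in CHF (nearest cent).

Profitable loop is CHF → ZAR → EUR → CHF:
CHF 66,000.00 ÷ 0.0565215 = ZAR 1,167,697.25
ZAR 1,167,697.25 × 0.0563904 = EUR 65,846.91
EUR 65,846.91 × 1.02069 = CHF 67,209.29
Profit = CHF 67,209.29 − CHF 66,000.00

Profit: CHF 1,209.29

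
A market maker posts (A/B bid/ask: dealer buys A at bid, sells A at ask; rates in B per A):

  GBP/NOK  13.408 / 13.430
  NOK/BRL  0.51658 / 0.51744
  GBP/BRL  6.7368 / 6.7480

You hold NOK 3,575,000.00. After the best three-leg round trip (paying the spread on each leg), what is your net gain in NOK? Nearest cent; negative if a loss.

Best loop NOK → BRL → GBP → NOK:
NOK 3,575,000.00 × 0.51658 (sell NOK at bid) = BRL 1,846,773.50
BRL 1,846,773.50 ÷ 6.7480 (buy GBP at ask) = GBP 273,677.16
GBP 273,677.16 × 13.408 (sell GBP at bid) = NOK 3,669,463.41

Net profit: NOK 94,463.41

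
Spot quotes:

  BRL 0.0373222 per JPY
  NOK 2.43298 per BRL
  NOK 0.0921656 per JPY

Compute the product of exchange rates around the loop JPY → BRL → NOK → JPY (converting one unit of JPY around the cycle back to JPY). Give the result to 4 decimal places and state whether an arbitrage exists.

0.9852 (arbitrage exists)

Around JPY → BRL → NOK → JPY: 1 × 0.0373222 × 2.43298 ÷ 0.0921656 = 0.985228
Product < 1; profitable direction is JPY → NOK → BRL → JPY.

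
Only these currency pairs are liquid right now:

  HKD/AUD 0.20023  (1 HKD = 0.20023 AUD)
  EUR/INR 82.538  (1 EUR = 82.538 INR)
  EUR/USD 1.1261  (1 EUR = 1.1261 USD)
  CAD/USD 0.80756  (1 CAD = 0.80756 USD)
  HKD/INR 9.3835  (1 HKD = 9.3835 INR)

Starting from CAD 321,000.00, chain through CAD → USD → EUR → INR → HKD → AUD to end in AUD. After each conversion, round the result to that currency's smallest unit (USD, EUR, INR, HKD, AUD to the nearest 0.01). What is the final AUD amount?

CAD 321,000.00 × 0.80756 = USD 259,226.76
USD 259,226.76 ÷ 1.1261 = EUR 230,198.70
EUR 230,198.70 × 82.538 = INR 19,000,140.30
INR 19,000,140.30 ÷ 9.3835 = HKD 2,024,845.77
HKD 2,024,845.77 × 0.20023 = AUD 405,434.87

AUD 405,434.87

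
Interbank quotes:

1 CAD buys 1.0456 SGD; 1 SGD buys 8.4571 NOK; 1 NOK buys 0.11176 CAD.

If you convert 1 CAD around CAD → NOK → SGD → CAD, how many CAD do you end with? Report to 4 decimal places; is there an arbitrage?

Around CAD → NOK → SGD → CAD: 1 ÷ 0.11176 ÷ 8.4571 ÷ 1.0456 = 1.011874
Product > 1; profitable direction is CAD → NOK → SGD → CAD.

1.0119 (arbitrage exists)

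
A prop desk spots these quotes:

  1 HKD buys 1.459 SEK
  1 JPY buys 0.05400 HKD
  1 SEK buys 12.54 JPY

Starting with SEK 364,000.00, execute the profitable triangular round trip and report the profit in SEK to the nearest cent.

Profitable loop is SEK → HKD → JPY → SEK:
SEK 364,000.00 ÷ 1.459 = HKD 249,485.95
HKD 249,485.95 ÷ 0.05400 = JPY 4,620,110
JPY 4,620,110 ÷ 12.54 = SEK 368,429.84
Profit = SEK 368,429.84 − SEK 364,000.00

Profit: SEK 4,429.84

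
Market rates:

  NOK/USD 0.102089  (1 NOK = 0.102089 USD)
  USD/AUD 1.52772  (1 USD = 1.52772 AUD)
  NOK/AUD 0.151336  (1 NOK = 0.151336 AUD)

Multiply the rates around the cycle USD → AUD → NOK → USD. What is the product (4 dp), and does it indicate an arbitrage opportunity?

Around USD → AUD → NOK → USD: 1 × 1.52772 ÷ 0.151336 × 0.102089 = 1.030577
Product > 1; profitable direction is USD → AUD → NOK → USD.

1.0306 (arbitrage exists)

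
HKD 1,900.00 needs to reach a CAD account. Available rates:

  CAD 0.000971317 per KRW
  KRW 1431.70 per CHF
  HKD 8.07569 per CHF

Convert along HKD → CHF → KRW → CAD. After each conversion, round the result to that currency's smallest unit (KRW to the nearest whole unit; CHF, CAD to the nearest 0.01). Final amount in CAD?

CAD 327.17

HKD 1,900.00 ÷ 8.07569 = CHF 235.27
CHF 235.27 × 1431.70 = KRW 336,836
KRW 336,836 × 0.000971317 = CAD 327.17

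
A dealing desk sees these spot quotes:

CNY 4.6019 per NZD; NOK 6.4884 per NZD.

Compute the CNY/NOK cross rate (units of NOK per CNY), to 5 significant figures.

CNY/NOK = 1.4099

1 CNY ÷ 4.6019 = 0.217302 NZD
0.217302 NZD × 6.4884 = 1.40994 NOK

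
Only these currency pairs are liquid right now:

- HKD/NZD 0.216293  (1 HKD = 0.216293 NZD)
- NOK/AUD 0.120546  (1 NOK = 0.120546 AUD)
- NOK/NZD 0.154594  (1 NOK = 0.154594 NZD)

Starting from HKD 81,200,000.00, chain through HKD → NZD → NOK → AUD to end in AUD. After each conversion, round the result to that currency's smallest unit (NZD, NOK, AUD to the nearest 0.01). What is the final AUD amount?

AUD 13,694,893.63

HKD 81,200,000.00 × 0.216293 = NZD 17,562,991.60
NZD 17,562,991.60 ÷ 0.154594 = NOK 113,607,200.80
NOK 113,607,200.80 × 0.120546 = AUD 13,694,893.63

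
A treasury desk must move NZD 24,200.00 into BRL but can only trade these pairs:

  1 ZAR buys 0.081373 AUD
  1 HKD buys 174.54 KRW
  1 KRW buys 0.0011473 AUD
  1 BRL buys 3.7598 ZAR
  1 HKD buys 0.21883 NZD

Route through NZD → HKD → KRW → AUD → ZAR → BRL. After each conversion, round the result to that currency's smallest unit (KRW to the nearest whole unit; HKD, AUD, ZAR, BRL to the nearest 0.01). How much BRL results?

NZD 24,200.00 ÷ 0.21883 = HKD 110,588.13
HKD 110,588.13 × 174.54 = KRW 19,302,052
KRW 19,302,052 × 0.0011473 = AUD 22,145.24
AUD 22,145.24 ÷ 0.081373 = ZAR 272,144.81
ZAR 272,144.81 ÷ 3.7598 = BRL 72,382.79

BRL 72,382.79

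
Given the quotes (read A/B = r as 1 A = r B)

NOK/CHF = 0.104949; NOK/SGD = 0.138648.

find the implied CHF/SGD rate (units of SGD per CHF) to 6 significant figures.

CHF/SGD = 1.32110

1 CHF ÷ 0.104949 = 9.52844 NOK
9.52844 NOK × 0.138648 = 1.3211 SGD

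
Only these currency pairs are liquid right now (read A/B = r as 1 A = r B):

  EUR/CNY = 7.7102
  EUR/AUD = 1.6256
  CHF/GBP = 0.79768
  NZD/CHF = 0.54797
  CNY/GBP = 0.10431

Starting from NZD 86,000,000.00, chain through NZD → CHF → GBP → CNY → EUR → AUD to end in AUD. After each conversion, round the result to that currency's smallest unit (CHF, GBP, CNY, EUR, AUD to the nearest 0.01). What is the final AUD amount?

AUD 75,981,180.83

NZD 86,000,000.00 × 0.54797 = CHF 47,125,420.00
CHF 47,125,420.00 × 0.79768 = GBP 37,591,005.03
GBP 37,591,005.03 ÷ 0.10431 = CNY 360,377,768.48
CNY 360,377,768.48 ÷ 7.7102 = EUR 46,740,391.75
EUR 46,740,391.75 × 1.6256 = AUD 75,981,180.83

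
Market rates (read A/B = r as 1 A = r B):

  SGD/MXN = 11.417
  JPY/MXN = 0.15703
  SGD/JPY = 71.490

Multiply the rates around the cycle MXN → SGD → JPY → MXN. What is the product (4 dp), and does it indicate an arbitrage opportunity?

Around MXN → SGD → JPY → MXN: 1 ÷ 11.417 × 71.490 × 0.15703 = 0.983277
Product < 1; profitable direction is MXN → JPY → SGD → MXN.

0.9833 (arbitrage exists)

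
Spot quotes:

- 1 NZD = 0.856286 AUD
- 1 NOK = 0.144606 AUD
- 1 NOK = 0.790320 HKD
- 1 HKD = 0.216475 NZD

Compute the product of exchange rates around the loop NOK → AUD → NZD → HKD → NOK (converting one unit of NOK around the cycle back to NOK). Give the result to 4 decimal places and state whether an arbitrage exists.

0.9871 (arbitrage exists)

Around NOK → AUD → NZD → HKD → NOK: 1 × 0.144606 ÷ 0.856286 ÷ 0.216475 ÷ 0.790320 = 0.987090
Product < 1; profitable direction is NOK → HKD → NZD → AUD → NOK.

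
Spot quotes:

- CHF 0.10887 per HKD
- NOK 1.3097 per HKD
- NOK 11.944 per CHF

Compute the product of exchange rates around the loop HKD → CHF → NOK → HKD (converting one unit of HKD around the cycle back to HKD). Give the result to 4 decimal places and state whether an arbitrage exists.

Around HKD → CHF → NOK → HKD: 1 × 0.10887 × 11.944 ÷ 1.3097 = 0.992856
Product < 1; profitable direction is HKD → NOK → CHF → HKD.

0.9929 (arbitrage exists)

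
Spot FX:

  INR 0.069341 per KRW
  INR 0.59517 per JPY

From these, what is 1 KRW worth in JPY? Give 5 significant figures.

KRW/JPY = 0.11651

1 KRW × 0.069341 = 0.069341 INR
0.069341 INR ÷ 0.59517 = 0.116506 JPY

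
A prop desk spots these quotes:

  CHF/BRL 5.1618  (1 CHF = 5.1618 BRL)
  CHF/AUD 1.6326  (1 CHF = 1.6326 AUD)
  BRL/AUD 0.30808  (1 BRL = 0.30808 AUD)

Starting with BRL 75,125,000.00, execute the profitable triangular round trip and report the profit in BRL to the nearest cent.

Profit: BRL 2,000,785.16

Profitable loop is BRL → CHF → AUD → BRL:
BRL 75,125,000.00 ÷ 5.1618 = CHF 14,554,031.54
CHF 14,554,031.54 × 1.6326 = AUD 23,760,911.89
AUD 23,760,911.89 ÷ 0.30808 = BRL 77,125,785.16
Profit = BRL 77,125,785.16 − BRL 75,125,000.00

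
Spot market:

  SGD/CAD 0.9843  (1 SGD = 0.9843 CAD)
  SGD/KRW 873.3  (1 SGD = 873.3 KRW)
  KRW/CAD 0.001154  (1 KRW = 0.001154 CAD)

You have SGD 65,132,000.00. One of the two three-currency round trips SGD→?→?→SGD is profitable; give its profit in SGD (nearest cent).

Profit: SGD 1,554,234.93

Profitable loop is SGD → KRW → CAD → SGD:
SGD 65,132,000.00 × 873.3 = KRW 56,879,775,600
KRW 56,879,775,600 × 0.001154 = CAD 65,639,261.04
CAD 65,639,261.04 ÷ 0.9843 = SGD 66,686,234.93
Profit = SGD 66,686,234.93 − SGD 65,132,000.00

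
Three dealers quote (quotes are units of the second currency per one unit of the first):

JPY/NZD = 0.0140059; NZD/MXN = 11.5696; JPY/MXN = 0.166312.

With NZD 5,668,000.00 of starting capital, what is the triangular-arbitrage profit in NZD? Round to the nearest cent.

Profit: NZD 149,334.84

Profitable loop is NZD → JPY → MXN → NZD:
NZD 5,668,000.00 ÷ 0.0140059 = JPY 404,686,596
JPY 404,686,596 × 0.166312 = MXN 67,304,237.21
MXN 67,304,237.21 ÷ 11.5696 = NZD 5,817,334.84
Profit = NZD 5,817,334.84 − NZD 5,668,000.00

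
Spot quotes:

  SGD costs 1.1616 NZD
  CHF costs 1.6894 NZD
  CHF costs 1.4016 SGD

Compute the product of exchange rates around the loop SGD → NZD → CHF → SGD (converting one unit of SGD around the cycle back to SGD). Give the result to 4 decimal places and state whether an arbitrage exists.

0.9637 (arbitrage exists)

Around SGD → NZD → CHF → SGD: 1 × 1.1616 ÷ 1.6894 × 1.4016 = 0.963714
Product < 1; profitable direction is SGD → CHF → NZD → SGD.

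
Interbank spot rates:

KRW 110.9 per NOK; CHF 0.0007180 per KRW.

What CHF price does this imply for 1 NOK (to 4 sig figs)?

1 NOK × 110.9 = 110.9 KRW
110.9 KRW × 0.0007180 = 0.0796262 CHF

NOK/CHF = 0.07963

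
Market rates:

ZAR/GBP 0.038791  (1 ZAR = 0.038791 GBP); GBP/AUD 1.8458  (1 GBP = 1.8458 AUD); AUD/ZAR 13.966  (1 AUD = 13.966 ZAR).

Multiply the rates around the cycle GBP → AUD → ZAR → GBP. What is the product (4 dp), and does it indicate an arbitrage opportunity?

1.0000 (no arbitrage)

Around GBP → AUD → ZAR → GBP: 1 × 1.8458 × 13.966 × 0.038791 = 0.999972
Product ≈ 1 (deviation 0.003%, within rounding noise).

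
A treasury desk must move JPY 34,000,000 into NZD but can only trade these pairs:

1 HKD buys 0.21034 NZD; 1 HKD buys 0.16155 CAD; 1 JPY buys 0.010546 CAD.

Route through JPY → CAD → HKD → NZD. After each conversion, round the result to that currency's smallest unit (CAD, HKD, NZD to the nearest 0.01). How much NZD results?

NZD 466,854.55

JPY 34,000,000 × 0.010546 = CAD 358,564.00
CAD 358,564.00 ÷ 0.16155 = HKD 2,219,523.37
HKD 2,219,523.37 × 0.21034 = NZD 466,854.55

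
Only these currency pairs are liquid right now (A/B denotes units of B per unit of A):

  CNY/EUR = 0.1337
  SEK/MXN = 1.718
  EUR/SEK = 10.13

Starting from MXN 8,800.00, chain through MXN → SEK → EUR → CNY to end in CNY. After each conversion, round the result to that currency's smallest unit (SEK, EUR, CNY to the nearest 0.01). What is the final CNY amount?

MXN 8,800.00 ÷ 1.718 = SEK 5,122.24
SEK 5,122.24 ÷ 10.13 = EUR 505.65
EUR 505.65 ÷ 0.1337 = CNY 3,781.97

CNY 3,781.97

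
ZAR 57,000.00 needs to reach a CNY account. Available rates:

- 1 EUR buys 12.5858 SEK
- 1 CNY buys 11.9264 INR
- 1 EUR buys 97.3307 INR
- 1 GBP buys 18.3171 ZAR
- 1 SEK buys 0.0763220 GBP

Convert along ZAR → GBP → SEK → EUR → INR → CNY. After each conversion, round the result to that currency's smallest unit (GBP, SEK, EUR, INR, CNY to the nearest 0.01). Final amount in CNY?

CNY 26,438.04

ZAR 57,000.00 ÷ 18.3171 = GBP 3,111.85
GBP 3,111.85 ÷ 0.0763220 = SEK 40,772.65
SEK 40,772.65 ÷ 12.5858 = EUR 3,239.58
EUR 3,239.58 × 97.3307 = INR 315,310.59
INR 315,310.59 ÷ 11.9264 = CNY 26,438.04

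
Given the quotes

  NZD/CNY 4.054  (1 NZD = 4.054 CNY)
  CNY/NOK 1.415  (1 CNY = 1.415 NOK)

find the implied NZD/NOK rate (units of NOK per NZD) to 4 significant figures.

1 NZD × 4.054 = 4.054 CNY
4.054 CNY × 1.415 = 5.73641 NOK

NZD/NOK = 5.736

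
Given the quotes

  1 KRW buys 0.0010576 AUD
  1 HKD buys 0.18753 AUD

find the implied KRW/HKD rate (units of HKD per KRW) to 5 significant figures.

KRW/HKD = 0.0056396

1 KRW × 0.0010576 = 0.0010576 AUD
0.0010576 AUD ÷ 0.18753 = 0.00563963 HKD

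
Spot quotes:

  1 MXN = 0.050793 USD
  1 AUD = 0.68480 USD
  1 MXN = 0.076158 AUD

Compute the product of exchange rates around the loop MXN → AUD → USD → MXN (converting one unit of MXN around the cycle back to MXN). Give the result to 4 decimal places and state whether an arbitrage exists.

Around MXN → AUD → USD → MXN: 1 × 0.076158 × 0.68480 ÷ 0.050793 = 1.026775
Product > 1; profitable direction is MXN → AUD → USD → MXN.

1.0268 (arbitrage exists)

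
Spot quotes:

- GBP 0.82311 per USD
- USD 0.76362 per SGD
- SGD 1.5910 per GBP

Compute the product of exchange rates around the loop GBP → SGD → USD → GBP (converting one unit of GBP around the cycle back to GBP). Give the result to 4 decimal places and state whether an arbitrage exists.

Around GBP → SGD → USD → GBP: 1 × 1.5910 × 0.76362 × 0.82311 = 1.000012
Product ≈ 1 (deviation 0.001%, within rounding noise).

1.0000 (no arbitrage)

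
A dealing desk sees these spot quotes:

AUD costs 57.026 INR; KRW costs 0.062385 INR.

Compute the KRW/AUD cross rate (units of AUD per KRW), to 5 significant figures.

1 KRW × 0.062385 = 0.062385 INR
0.062385 INR ÷ 57.026 = 0.00109397 AUD

KRW/AUD = 0.0010940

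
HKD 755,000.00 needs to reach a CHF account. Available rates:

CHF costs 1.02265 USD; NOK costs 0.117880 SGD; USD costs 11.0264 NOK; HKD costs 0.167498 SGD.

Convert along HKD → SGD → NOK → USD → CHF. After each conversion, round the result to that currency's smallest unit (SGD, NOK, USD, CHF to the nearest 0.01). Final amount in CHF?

CHF 95,138.37

HKD 755,000.00 × 0.167498 = SGD 126,460.99
SGD 126,460.99 ÷ 0.117880 = NOK 1,072,794.28
NOK 1,072,794.28 ÷ 11.0264 = USD 97,293.25
USD 97,293.25 ÷ 1.02265 = CHF 95,138.37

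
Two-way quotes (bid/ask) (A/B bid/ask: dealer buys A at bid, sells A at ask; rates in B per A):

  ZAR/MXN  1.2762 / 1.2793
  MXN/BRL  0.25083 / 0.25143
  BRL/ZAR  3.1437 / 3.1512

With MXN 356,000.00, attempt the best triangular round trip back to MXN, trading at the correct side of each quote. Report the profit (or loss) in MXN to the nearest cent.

Best loop MXN → BRL → ZAR → MXN:
MXN 356,000.00 × 0.25083 (sell MXN at bid) = BRL 89,295.48
BRL 89,295.48 × 3.1437 (sell BRL at bid) = ZAR 280,718.20
ZAR 280,718.20 × 1.2762 (sell ZAR at bid) = MXN 358,252.57

Net profit: MXN 2,252.57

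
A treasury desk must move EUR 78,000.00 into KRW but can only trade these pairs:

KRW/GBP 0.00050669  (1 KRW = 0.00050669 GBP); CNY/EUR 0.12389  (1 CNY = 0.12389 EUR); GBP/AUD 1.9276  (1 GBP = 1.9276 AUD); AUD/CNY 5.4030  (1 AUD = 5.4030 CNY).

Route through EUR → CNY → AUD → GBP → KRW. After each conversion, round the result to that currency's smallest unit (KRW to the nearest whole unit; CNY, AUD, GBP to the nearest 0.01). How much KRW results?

EUR 78,000.00 ÷ 0.12389 = CNY 629,590.77
CNY 629,590.77 ÷ 5.4030 = AUD 116,526.15
AUD 116,526.15 ÷ 1.9276 = GBP 60,451.42
GBP 60,451.42 ÷ 0.00050669 = KRW 119,306,519

KRW 119,306,519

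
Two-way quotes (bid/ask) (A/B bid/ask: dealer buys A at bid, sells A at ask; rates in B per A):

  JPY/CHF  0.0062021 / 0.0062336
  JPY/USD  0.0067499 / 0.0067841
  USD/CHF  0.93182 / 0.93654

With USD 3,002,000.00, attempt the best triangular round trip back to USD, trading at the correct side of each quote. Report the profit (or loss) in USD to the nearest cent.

Best loop USD → CHF → JPY → USD:
USD 3,002,000.00 × 0.93182 (sell USD at bid) = CHF 2,797,323.64
CHF 2,797,323.64 ÷ 0.0062336 (buy JPY at ask) = JPY 448,749,301
JPY 448,749,301 × 0.0067499 (sell JPY at bid) = USD 3,029,012.90

Net profit: USD 27,012.90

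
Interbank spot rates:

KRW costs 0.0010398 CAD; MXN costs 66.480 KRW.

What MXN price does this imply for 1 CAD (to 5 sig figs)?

CAD/MXN = 14.466

1 CAD ÷ 0.0010398 = 961.723 KRW
961.723 KRW ÷ 66.480 = 14.4664 MXN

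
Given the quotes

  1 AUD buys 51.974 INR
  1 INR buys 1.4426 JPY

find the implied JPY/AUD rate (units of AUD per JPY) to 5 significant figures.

1 JPY ÷ 1.4426 = 0.693193 INR
0.693193 INR ÷ 51.974 = 0.0133373 AUD

JPY/AUD = 0.013337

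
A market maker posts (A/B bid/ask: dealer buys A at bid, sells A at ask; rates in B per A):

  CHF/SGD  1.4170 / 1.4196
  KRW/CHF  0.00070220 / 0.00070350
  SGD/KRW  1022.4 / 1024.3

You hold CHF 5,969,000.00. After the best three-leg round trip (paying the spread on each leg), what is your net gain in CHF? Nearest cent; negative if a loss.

Net profit: CHF 103,298.26

Best loop CHF → SGD → KRW → CHF:
CHF 5,969,000.00 × 1.4170 (sell CHF at bid) = SGD 8,458,073.00
SGD 8,458,073.00 × 1022.4 (sell SGD at bid) = KRW 8,647,533,835
KRW 8,647,533,835 × 0.00070220 (sell KRW at bid) = CHF 6,072,298.26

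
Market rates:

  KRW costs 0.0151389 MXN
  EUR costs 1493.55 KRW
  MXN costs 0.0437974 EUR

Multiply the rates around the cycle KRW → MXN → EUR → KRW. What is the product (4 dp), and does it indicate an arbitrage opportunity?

Around KRW → MXN → EUR → KRW: 1 × 0.0151389 × 0.0437974 × 1493.55 = 0.990290
Product < 1; profitable direction is KRW → EUR → MXN → KRW.

0.9903 (arbitrage exists)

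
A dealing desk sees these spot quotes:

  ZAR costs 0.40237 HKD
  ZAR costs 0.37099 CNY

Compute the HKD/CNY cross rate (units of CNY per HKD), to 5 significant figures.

HKD/CNY = 0.92201

1 HKD ÷ 0.40237 = 2.48527 ZAR
2.48527 ZAR × 0.37099 = 0.922012 CNY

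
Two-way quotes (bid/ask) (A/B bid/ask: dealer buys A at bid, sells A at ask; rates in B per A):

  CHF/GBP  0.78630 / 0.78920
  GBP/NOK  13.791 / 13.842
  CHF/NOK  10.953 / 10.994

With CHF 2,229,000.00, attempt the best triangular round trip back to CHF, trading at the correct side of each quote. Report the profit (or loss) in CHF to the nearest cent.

Net profit: CHF 5,895.57

Best loop CHF → NOK → GBP → CHF:
CHF 2,229,000.00 × 10.953 (sell CHF at bid) = NOK 24,414,237.00
NOK 24,414,237.00 ÷ 13.842 (buy GBP at ask) = GBP 1,763,779.58
GBP 1,763,779.58 ÷ 0.78920 (buy CHF at ask) = CHF 2,234,895.57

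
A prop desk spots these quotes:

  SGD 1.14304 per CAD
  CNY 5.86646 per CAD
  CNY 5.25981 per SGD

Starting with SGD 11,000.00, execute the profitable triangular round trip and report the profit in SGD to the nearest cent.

Profit: SGD 273.22

Profitable loop is SGD → CNY → CAD → SGD:
SGD 11,000.00 × 5.25981 = CNY 57,857.91
CNY 57,857.91 ÷ 5.86646 = CAD 9,862.49
CAD 9,862.49 × 1.14304 = SGD 11,273.22
Profit = SGD 11,273.22 − SGD 11,000.00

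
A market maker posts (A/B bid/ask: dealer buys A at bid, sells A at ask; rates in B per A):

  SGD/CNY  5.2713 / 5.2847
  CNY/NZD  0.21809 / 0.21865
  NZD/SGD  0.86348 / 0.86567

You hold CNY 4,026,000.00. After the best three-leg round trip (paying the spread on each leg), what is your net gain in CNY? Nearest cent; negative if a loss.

Net result: CNY -1,132.54 (no profitable arbitrage after spreads)

Best loop CNY → SGD → NZD → CNY:
CNY 4,026,000.00 ÷ 5.2847 (buy SGD at ask) = SGD 761,821.86
SGD 761,821.86 ÷ 0.86567 (buy NZD at ask) = NZD 880,037.27
NZD 880,037.27 ÷ 0.21865 (buy CNY at ask) = CNY 4,024,867.46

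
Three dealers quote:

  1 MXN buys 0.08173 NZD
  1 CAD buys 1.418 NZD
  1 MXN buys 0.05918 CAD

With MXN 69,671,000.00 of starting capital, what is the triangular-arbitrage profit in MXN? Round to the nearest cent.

Profitable loop is MXN → CAD → NZD → MXN:
MXN 69,671,000.00 × 0.05918 = CAD 4,123,129.78
CAD 4,123,129.78 × 1.418 = NZD 5,846,598.03
NZD 5,846,598.03 ÷ 0.08173 = MXN 71,535,519.74
Profit = MXN 71,535,519.74 − MXN 69,671,000.00

Profit: MXN 1,864,519.74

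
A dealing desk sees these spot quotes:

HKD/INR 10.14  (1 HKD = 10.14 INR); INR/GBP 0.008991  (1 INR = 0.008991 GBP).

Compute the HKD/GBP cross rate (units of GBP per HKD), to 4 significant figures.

HKD/GBP = 0.09117

1 HKD × 10.14 = 10.14 INR
10.14 INR × 0.008991 = 0.0911687 GBP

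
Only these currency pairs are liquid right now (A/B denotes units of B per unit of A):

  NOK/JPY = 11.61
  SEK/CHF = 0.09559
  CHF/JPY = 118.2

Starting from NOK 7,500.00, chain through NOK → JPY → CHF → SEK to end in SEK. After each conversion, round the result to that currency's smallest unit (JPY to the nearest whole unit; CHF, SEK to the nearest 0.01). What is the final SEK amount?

SEK 7,706.66

NOK 7,500.00 × 11.61 = JPY 87,075
JPY 87,075 ÷ 118.2 = CHF 736.68
CHF 736.68 ÷ 0.09559 = SEK 7,706.66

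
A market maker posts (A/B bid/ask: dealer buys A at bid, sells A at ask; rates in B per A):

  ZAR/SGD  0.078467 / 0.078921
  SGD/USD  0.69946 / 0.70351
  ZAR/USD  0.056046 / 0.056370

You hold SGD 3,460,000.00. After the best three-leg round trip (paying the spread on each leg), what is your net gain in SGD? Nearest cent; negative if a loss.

Net profit: SGD 32,672.52

Best loop SGD → ZAR → USD → SGD:
SGD 3,460,000.00 ÷ 0.078921 (buy ZAR at ask) = ZAR 43,841,309.66
ZAR 43,841,309.66 × 0.056046 (sell ZAR at bid) = USD 2,457,130.04
USD 2,457,130.04 ÷ 0.70351 (buy SGD at ask) = SGD 3,492,672.52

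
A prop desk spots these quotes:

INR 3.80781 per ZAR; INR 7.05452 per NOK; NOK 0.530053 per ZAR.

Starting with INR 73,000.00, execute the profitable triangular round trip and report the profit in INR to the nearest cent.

Profit: INR 1,338.08

Profitable loop is INR → NOK → ZAR → INR:
INR 73,000.00 ÷ 7.05452 = NOK 10,347.98
NOK 10,347.98 ÷ 0.530053 = ZAR 19,522.53
ZAR 19,522.53 × 3.80781 = INR 74,338.08
Profit = INR 74,338.08 − INR 73,000.00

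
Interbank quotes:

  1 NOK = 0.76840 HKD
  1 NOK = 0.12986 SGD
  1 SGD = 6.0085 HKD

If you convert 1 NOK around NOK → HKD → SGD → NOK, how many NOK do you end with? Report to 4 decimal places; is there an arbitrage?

0.9848 (arbitrage exists)

Around NOK → HKD → SGD → NOK: 1 × 0.76840 ÷ 6.0085 ÷ 0.12986 = 0.984795
Product < 1; profitable direction is NOK → SGD → HKD → NOK.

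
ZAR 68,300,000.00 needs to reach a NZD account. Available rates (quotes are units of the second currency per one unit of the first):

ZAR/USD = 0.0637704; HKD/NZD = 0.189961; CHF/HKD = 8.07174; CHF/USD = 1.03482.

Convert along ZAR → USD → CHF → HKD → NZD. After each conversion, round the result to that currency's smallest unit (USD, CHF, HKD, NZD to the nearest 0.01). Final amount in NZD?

ZAR 68,300,000.00 × 0.0637704 = USD 4,355,518.32
USD 4,355,518.32 ÷ 1.03482 = CHF 4,208,962.25
CHF 4,208,962.25 × 8.07174 = HKD 33,973,648.95
HKD 33,973,648.95 × 0.189961 = NZD 6,453,668.33

NZD 6,453,668.33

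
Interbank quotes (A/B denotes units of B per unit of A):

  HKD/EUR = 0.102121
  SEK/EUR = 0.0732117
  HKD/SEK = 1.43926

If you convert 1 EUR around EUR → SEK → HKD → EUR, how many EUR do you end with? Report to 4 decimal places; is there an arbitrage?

Around EUR → SEK → HKD → EUR: 1 ÷ 0.0732117 ÷ 1.43926 × 0.102121 = 0.969160
Product < 1; profitable direction is EUR → HKD → SEK → EUR.

0.9692 (arbitrage exists)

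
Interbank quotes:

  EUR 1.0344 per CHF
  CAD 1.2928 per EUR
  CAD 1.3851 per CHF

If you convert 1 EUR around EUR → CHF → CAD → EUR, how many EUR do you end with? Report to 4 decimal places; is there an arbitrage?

Around EUR → CHF → CAD → EUR: 1 ÷ 1.0344 × 1.3851 ÷ 1.2928 = 1.035765
Product > 1; profitable direction is EUR → CHF → CAD → EUR.

1.0358 (arbitrage exists)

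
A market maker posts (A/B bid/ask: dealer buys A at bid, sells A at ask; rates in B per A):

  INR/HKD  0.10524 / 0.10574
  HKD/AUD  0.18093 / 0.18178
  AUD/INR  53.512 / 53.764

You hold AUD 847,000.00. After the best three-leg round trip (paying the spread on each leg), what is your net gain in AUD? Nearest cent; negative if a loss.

Best loop AUD → INR → HKD → AUD:
AUD 847,000.00 × 53.512 (sell AUD at bid) = INR 45,324,664.00
INR 45,324,664.00 × 0.10524 (sell INR at bid) = HKD 4,769,967.64
HKD 4,769,967.64 × 0.18093 (sell HKD at bid) = AUD 863,030.24

Net profit: AUD 16,030.24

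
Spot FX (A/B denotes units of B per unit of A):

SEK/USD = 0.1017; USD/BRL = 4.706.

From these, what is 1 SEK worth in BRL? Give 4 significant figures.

1 SEK × 0.1017 = 0.1017 USD
0.1017 USD × 4.706 = 0.4786 BRL

SEK/BRL = 0.4786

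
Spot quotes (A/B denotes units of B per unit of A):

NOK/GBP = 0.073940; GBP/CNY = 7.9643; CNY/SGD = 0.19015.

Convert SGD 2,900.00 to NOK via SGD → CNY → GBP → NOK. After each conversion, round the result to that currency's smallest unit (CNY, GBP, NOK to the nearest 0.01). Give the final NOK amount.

NOK 25,898.57

SGD 2,900.00 ÷ 0.19015 = CNY 15,251.12
CNY 15,251.12 ÷ 7.9643 = GBP 1,914.94
GBP 1,914.94 ÷ 0.073940 = NOK 25,898.57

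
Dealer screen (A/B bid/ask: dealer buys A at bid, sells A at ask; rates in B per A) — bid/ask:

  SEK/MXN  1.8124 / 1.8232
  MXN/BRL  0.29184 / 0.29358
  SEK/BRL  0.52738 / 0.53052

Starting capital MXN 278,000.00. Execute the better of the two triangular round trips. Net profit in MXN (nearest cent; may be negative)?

Net result: MXN -832.75 (no profitable arbitrage after spreads)

Best loop MXN → BRL → SEK → MXN:
MXN 278,000.00 × 0.29184 (sell MXN at bid) = BRL 81,131.52
BRL 81,131.52 ÷ 0.53052 (buy SEK at ask) = SEK 152,928.30
SEK 152,928.30 × 1.8124 (sell SEK at bid) = MXN 277,167.25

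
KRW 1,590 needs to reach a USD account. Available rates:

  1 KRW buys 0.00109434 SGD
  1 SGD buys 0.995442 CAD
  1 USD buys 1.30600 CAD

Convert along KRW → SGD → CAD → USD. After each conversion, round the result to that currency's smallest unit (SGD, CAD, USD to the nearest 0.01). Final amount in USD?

KRW 1,590 × 0.00109434 = SGD 1.74
SGD 1.74 × 0.995442 = CAD 1.73
CAD 1.73 ÷ 1.30600 = USD 1.32

USD 1.32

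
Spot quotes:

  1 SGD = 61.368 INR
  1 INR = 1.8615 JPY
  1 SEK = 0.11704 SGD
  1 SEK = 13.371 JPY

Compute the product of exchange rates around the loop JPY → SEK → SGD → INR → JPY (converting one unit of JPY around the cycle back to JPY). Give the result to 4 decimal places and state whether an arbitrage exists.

0.9999 (no arbitrage)

Around JPY → SEK → SGD → INR → JPY: 1 ÷ 13.371 × 0.11704 × 61.368 × 1.8615 = 0.999943
Product ≈ 1 (deviation 0.006%, within rounding noise).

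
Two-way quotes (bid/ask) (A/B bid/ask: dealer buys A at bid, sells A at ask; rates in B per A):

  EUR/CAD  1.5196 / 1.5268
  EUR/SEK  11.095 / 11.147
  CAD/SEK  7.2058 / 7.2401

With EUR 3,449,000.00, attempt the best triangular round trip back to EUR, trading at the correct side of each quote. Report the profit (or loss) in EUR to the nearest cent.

Best loop EUR → SEK → CAD → EUR:
EUR 3,449,000.00 × 11.095 (sell EUR at bid) = SEK 38,266,655.00
SEK 38,266,655.00 ÷ 7.2401 (buy CAD at ask) = CAD 5,285,376.58
CAD 5,285,376.58 ÷ 1.5268 (buy EUR at ask) = EUR 3,461,734.73

Net profit: EUR 12,734.73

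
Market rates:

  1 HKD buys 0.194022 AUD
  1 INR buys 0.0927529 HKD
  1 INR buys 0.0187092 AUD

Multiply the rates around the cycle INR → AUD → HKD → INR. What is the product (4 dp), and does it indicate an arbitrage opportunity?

1.0396 (arbitrage exists)

Around INR → AUD → HKD → INR: 1 × 0.0187092 ÷ 0.194022 ÷ 0.0927529 = 1.039625
Product > 1; profitable direction is INR → AUD → HKD → INR.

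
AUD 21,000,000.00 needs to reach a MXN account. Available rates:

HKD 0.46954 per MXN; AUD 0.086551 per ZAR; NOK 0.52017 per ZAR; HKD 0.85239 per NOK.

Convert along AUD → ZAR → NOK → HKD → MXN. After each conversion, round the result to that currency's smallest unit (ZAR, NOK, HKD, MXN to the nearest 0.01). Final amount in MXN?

AUD 21,000,000.00 ÷ 0.086551 = ZAR 242,631,512.06
ZAR 242,631,512.06 × 0.52017 = NOK 126,209,633.63
NOK 126,209,633.63 × 0.85239 = HKD 107,579,829.61
HKD 107,579,829.61 ÷ 0.46954 = MXN 229,117,497.15

MXN 229,117,497.15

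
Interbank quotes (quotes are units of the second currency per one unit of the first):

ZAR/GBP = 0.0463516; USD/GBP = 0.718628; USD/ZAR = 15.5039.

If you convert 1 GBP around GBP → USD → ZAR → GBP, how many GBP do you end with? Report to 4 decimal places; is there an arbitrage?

1.0000 (no arbitrage)

Around GBP → USD → ZAR → GBP: 1 ÷ 0.718628 × 15.5039 × 0.0463516 = 1.000004
Product ≈ 1 (deviation 0.000%, within rounding noise).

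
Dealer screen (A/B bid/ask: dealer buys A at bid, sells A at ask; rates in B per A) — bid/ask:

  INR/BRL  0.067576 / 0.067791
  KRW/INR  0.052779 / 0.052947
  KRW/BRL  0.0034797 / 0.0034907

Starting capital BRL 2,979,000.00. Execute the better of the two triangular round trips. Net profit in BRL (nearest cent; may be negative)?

Best loop BRL → KRW → INR → BRL:
BRL 2,979,000.00 ÷ 0.0034907 (buy KRW at ask) = KRW 853,410,491
KRW 853,410,491 × 0.052779 (sell KRW at bid) = INR 45,042,152.29
INR 45,042,152.29 × 0.067576 (sell INR at bid) = BRL 3,043,768.48

Net profit: BRL 64,768.48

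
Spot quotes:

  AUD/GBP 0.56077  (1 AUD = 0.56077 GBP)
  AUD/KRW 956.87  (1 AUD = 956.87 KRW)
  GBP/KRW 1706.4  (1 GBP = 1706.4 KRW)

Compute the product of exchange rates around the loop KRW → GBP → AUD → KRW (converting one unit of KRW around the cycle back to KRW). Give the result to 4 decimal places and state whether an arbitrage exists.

1.0000 (no arbitrage)

Around KRW → GBP → AUD → KRW: 1 ÷ 1706.4 ÷ 0.56077 × 956.87 = 0.999971
Product ≈ 1 (deviation 0.003%, within rounding noise).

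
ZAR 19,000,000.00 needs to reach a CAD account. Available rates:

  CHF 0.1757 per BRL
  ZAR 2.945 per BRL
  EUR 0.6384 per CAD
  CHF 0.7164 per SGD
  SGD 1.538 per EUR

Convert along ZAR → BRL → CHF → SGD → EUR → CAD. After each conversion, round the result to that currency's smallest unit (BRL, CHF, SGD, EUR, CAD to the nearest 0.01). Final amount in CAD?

ZAR 19,000,000.00 ÷ 2.945 = BRL 6,451,612.90
BRL 6,451,612.90 × 0.1757 = CHF 1,133,548.39
CHF 1,133,548.39 ÷ 0.7164 = SGD 1,582,284.18
SGD 1,582,284.18 ÷ 1.538 = EUR 1,028,793.36
EUR 1,028,793.36 ÷ 0.6384 = CAD 1,611,518.42

CAD 1,611,518.42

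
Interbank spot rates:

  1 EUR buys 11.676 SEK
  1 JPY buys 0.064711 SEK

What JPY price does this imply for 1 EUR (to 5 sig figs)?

EUR/JPY = 180.43

1 EUR × 11.676 = 11.676 SEK
11.676 SEK ÷ 0.064711 = 180.433 JPY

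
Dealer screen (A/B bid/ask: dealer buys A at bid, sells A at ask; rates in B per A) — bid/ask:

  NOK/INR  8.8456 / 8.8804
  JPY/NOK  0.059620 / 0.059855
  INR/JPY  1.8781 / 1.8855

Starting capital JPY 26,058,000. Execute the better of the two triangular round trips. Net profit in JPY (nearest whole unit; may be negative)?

Net result: JPY -57,507 (no profitable arbitrage after spreads)

Best loop JPY → INR → NOK → JPY:
JPY 26,058,000 ÷ 1.8855 (buy INR at ask) = INR 13,820,206.84
INR 13,820,206.84 ÷ 8.8804 (buy NOK at ask) = NOK 1,556,259.50
NOK 1,556,259.50 ÷ 0.059855 (buy JPY at ask) = JPY 26,000,493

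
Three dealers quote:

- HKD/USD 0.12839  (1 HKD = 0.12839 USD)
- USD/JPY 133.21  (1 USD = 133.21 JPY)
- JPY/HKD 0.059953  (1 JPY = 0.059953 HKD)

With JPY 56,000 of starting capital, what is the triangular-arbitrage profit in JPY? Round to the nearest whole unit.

Profitable loop is JPY → HKD → USD → JPY:
JPY 56,000 × 0.059953 = HKD 3,357.37
HKD 3,357.37 × 0.12839 = USD 431.05
USD 431.05 × 133.21 = JPY 57,421
Profit = JPY 57,421 − JPY 56,000

Profit: JPY 1,421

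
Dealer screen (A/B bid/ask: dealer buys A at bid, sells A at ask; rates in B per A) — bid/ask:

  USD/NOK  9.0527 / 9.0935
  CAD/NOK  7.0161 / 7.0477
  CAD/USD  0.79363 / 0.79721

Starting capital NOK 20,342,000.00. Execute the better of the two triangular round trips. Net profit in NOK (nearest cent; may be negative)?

Best loop NOK → CAD → USD → NOK:
NOK 20,342,000.00 ÷ 7.0477 (buy CAD at ask) = CAD 2,886,331.71
CAD 2,886,331.71 × 0.79363 (sell CAD at bid) = USD 2,290,679.44
USD 2,290,679.44 × 9.0527 (sell USD at bid) = NOK 20,736,833.73

Net profit: NOK 394,833.73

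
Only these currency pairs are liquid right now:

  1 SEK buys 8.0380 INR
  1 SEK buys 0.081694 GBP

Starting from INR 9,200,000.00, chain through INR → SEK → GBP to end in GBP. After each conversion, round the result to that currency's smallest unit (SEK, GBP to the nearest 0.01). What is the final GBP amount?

GBP 93,503.96

INR 9,200,000.00 ÷ 8.0380 = SEK 1,144,563.32
SEK 1,144,563.32 × 0.081694 = GBP 93,503.96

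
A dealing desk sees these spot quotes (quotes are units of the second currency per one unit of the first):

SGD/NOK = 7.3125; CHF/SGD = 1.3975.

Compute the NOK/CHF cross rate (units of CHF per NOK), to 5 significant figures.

1 NOK ÷ 7.3125 = 0.136752 SGD
0.136752 SGD ÷ 1.3975 = 0.0978548 CHF

NOK/CHF = 0.097855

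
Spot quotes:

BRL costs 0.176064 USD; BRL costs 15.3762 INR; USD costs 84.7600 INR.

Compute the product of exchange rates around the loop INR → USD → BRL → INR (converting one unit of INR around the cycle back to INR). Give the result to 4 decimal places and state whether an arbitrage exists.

Around INR → USD → BRL → INR: 1 ÷ 84.7600 ÷ 0.176064 × 15.3762 = 1.030356
Product > 1; profitable direction is INR → USD → BRL → INR.

1.0304 (arbitrage exists)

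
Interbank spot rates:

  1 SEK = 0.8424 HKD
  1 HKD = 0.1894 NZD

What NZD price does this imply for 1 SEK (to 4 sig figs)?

1 SEK × 0.8424 = 0.8424 HKD
0.8424 HKD × 0.1894 = 0.159551 NZD

SEK/NZD = 0.1596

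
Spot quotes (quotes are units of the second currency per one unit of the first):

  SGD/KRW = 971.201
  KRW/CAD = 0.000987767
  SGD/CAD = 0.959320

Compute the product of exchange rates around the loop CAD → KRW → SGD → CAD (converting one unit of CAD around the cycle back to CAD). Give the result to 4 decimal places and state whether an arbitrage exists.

1.0000 (no arbitrage)

Around CAD → KRW → SGD → CAD: 1 ÷ 0.000987767 ÷ 971.201 × 0.959320 = 1.000000
Product ≈ 1 (deviation 0.000%, within rounding noise).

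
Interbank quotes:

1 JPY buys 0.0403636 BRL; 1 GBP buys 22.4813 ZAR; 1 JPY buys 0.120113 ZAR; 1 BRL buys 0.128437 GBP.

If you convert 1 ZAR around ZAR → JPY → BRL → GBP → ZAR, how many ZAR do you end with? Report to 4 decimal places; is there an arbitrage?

Around ZAR → JPY → BRL → GBP → ZAR: 1 ÷ 0.120113 × 0.0403636 × 0.128437 × 22.4813 = 0.970312
Product < 1; profitable direction is ZAR → GBP → BRL → JPY → ZAR.

0.9703 (arbitrage exists)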